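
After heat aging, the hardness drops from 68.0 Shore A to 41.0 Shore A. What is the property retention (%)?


Retention = aged / original * 100
= 41.0 / 68.0 * 100
= 60.3%

60.3%


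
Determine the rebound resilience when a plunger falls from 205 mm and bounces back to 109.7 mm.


Resilience = h_rebound / h_drop * 100
= 109.7 / 205 * 100
= 53.5%

53.5%


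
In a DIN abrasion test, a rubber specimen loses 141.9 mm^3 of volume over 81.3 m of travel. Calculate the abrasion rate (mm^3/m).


Rate = volume_loss / distance
= 141.9 / 81.3
= 1.745 mm^3/m

1.745 mm^3/m


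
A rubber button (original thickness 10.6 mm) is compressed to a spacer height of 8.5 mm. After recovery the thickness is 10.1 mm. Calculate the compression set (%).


CS = (t0 - recovered) / (t0 - ts) * 100
= (10.6 - 10.1) / (10.6 - 8.5) * 100
= 0.5 / 2.1 * 100
= 23.8%

23.8%


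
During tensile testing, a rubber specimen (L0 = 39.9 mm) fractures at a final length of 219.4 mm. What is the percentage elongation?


Elongation = (Lf - L0) / L0 * 100
= (219.4 - 39.9) / 39.9 * 100
= 179.5 / 39.9 * 100
= 449.9%

449.9%


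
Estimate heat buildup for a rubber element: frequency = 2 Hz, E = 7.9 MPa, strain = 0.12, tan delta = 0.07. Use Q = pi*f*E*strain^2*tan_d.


Q = pi * f * E * strain^2 * tan_d
= pi * 2 * 7.9 * 0.12^2 * 0.07
= pi * 2 * 7.9 * 0.0144 * 0.07
= 0.0500

Q = 0.0500


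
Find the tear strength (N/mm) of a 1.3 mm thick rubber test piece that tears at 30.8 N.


Tear strength = force / thickness
= 30.8 / 1.3
= 23.69 N/mm

23.69 N/mm


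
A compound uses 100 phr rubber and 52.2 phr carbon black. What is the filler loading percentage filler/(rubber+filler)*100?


Filler % = filler / (rubber + filler) * 100
= 52.2 / (100 + 52.2) * 100
= 52.2 / 152.2 * 100
= 34.3%

34.3%


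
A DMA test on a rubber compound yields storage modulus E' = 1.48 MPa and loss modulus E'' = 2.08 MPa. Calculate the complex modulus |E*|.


|E*| = sqrt(E'^2 + E''^2)
= sqrt(1.48^2 + 2.08^2)
= sqrt(2.1904 + 4.3264)
= 2.553 MPa

2.553 MPa


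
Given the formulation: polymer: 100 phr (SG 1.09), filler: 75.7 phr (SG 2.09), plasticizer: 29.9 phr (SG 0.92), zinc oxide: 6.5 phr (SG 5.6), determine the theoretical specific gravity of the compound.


Sum of weights = 212.1
Volume contributions:
  polymer: 100/1.09 = 91.7431
  filler: 75.7/2.09 = 36.2201
  plasticizer: 29.9/0.92 = 32.5000
  zinc oxide: 6.5/5.6 = 1.1607
Sum of volumes = 161.6239
SG = 212.1 / 161.6239 = 1.312

SG = 1.312


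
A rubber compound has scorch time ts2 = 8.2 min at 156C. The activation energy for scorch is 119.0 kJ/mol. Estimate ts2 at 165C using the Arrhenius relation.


Convert temperatures: T1 = 156 + 273.15 = 429.15 K, T2 = 165 + 273.15 = 438.15 K
ts2_new = 8.2 * exp(119000 / 8.314 * (1/438.15 - 1/429.15))
1/T2 - 1/T1 = -4.7864e-05
ts2_new = 4.13 min

4.13 min


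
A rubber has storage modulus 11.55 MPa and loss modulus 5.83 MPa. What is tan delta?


tan delta = E'' / E'
= 5.83 / 11.55
= 0.5048

tan delta = 0.5048


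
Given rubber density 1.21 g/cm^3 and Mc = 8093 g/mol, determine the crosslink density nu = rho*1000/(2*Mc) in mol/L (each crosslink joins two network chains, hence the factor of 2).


nu = rho * 1000 / (2 * Mc)
nu = 1.21 * 1000 / (2 * 8093)
nu = 1210.0 / 16186
nu = 0.0748 mol/L

0.0748 mol/L


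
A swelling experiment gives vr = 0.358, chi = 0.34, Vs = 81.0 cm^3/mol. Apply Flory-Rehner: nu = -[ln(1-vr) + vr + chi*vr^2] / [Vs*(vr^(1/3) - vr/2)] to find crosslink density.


ln(1 - vr) = ln(1 - 0.358) = -0.4432
Numerator = -((-0.4432) + 0.358 + 0.34 * 0.358^2) = 0.0416
Denominator = 81.0 * (0.358^(1/3) - 0.358/2) = 43.0158
nu = 0.0416 / 43.0158 = 9.6688e-04 mol/cm^3

9.6688e-04 mol/cm^3


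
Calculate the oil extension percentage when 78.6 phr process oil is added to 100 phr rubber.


Oil % = oil / (100 + oil) * 100
= 78.6 / (100 + 78.6) * 100
= 78.6 / 178.6 * 100
= 44.01%

44.01%


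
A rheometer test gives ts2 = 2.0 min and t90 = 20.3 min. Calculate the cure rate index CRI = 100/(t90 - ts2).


CRI = 100 / (t90 - ts2)
= 100 / (20.3 - 2.0)
= 100 / 18.3
= 5.46 min^-1

5.46 min^-1


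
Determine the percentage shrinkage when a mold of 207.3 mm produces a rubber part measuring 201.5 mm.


Shrinkage = (mold - part) / mold * 100
= (207.3 - 201.5) / 207.3 * 100
= 5.8 / 207.3 * 100
= 2.8%

2.8%


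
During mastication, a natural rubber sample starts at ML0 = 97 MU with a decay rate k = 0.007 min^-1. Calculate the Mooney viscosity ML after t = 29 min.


ML = ML0 * exp(-k * t)
ML = 97 * exp(-0.007 * 29)
ML = 97 * 0.8163
ML = 79.18 MU

79.18 MU


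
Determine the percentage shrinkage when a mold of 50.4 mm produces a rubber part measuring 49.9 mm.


Shrinkage = (mold - part) / mold * 100
= (50.4 - 49.9) / 50.4 * 100
= 0.5 / 50.4 * 100
= 0.99%

0.99%


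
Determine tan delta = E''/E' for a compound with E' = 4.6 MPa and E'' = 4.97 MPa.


tan delta = E'' / E'
= 4.97 / 4.6
= 1.0804

tan delta = 1.0804


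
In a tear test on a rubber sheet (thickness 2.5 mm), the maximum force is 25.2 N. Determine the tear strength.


Tear strength = force / thickness
= 25.2 / 2.5
= 10.08 N/mm

10.08 N/mm


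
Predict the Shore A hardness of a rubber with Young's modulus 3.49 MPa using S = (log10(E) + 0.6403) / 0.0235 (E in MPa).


log10(E) = 0.0235*S - 0.6403  =>  S = (log10(E) + 0.6403) / 0.0235
log10(3.49) = 0.542825
S = (0.542825 + 0.6403) / 0.0235 = 1.183125 / 0.0235
S = 50.3

Shore A = 50.3


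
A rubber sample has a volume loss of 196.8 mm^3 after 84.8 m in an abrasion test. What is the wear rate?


Rate = volume_loss / distance
= 196.8 / 84.8
= 2.321 mm^3/m

2.321 mm^3/m


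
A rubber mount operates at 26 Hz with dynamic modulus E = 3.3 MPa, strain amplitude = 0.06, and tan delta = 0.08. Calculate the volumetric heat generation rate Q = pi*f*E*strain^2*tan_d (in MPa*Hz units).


Q = pi * f * E * strain^2 * tan_d
= pi * 26 * 3.3 * 0.06^2 * 0.08
= pi * 26 * 3.3 * 0.0036 * 0.08
= 0.0776

Q = 0.0776


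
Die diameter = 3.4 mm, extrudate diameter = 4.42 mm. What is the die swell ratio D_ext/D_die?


Die swell ratio = D_extrudate / D_die
= 4.42 / 3.4
= 1.3

Die swell = 1.3


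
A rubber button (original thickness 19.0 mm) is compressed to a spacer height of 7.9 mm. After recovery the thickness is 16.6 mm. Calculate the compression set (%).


CS = (t0 - recovered) / (t0 - ts) * 100
= (19.0 - 16.6) / (19.0 - 7.9) * 100
= 2.4 / 11.1 * 100
= 21.6%

21.6%


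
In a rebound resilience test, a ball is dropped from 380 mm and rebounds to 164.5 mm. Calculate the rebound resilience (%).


Resilience = h_rebound / h_drop * 100
= 164.5 / 380 * 100
= 43.3%

43.3%


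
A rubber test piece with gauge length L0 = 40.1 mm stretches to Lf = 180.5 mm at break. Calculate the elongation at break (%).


Elongation = (Lf - L0) / L0 * 100
= (180.5 - 40.1) / 40.1 * 100
= 140.4 / 40.1 * 100
= 350.1%

350.1%


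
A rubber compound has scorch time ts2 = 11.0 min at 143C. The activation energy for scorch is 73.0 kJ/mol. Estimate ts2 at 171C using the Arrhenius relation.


Convert temperatures: T1 = 143 + 273.15 = 416.15 K, T2 = 171 + 273.15 = 444.15 K
ts2_new = 11.0 * exp(73000 / 8.314 * (1/444.15 - 1/416.15))
1/T2 - 1/T1 = -1.5149e-04
ts2_new = 2.91 min

2.91 min


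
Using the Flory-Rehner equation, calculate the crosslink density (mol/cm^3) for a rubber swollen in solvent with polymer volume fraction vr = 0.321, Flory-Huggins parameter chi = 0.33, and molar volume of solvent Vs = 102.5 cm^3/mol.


ln(1 - vr) = ln(1 - 0.321) = -0.3871
Numerator = -((-0.3871) + 0.321 + 0.33 * 0.321^2) = 0.0321
Denominator = 102.5 * (0.321^(1/3) - 0.321/2) = 53.7307
nu = 0.0321 / 53.7307 = 5.9799e-04 mol/cm^3

5.9799e-04 mol/cm^3


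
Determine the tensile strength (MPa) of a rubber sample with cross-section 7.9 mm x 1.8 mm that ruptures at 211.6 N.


Area = width * thickness = 7.9 * 1.8 = 14.22 mm^2
TS = force / area = 211.6 / 14.22 = 14.88 MPa

14.88 MPa


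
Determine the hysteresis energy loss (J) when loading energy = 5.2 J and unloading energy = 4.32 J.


Hysteresis loss = loading - unloading
= 5.2 - 4.32
= 0.88 J

0.88 J


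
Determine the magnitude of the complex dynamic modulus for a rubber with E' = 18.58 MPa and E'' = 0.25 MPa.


|E*| = sqrt(E'^2 + E''^2)
= sqrt(18.58^2 + 0.25^2)
= sqrt(345.2164 + 0.0625)
= 18.582 MPa

18.582 MPa


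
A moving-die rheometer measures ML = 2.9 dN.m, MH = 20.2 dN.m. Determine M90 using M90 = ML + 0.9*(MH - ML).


M90 = ML + 0.9 * (MH - ML)
M90 = 2.9 + 0.9 * (20.2 - 2.9)
M90 = 2.9 + 0.9 * 17.3
M90 = 18.47 dN.m

18.47 dN.m


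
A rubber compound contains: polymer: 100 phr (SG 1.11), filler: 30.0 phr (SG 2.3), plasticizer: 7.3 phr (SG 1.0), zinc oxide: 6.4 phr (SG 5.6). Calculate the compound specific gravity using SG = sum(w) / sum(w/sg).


Sum of weights = 143.7
Volume contributions:
  polymer: 100/1.11 = 90.0901
  filler: 30.0/2.3 = 13.0435
  plasticizer: 7.3/1.0 = 7.3000
  zinc oxide: 6.4/5.6 = 1.1429
Sum of volumes = 111.5764
SG = 143.7 / 111.5764 = 1.288

SG = 1.288


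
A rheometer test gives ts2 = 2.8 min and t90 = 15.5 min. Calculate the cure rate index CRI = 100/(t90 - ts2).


CRI = 100 / (t90 - ts2)
= 100 / (15.5 - 2.8)
= 100 / 12.7
= 7.87 min^-1

7.87 min^-1


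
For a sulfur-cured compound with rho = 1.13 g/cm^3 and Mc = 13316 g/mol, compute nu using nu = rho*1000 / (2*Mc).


nu = rho * 1000 / (2 * Mc)
nu = 1.13 * 1000 / (2 * 13316)
nu = 1130.0 / 26632
nu = 0.0424 mol/L

0.0424 mol/L


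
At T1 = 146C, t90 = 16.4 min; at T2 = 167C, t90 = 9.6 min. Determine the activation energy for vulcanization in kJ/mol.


T1 = 419.15 K, T2 = 440.15 K
1/T1 - 1/T2 = 1.1383e-04
ln(t1/t2) = ln(16.4/9.6) = 0.5355
Ea = 8.314 * 0.5355 / 1.1383e-04 = 39114.2644 J/mol
Ea = 39.11 kJ/mol

39.11 kJ/mol


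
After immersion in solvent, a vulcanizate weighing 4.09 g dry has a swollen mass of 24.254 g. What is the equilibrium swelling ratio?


Q = W_swollen / W_dry
Q = 24.254 / 4.09
Q = 5.93

Q = 5.93


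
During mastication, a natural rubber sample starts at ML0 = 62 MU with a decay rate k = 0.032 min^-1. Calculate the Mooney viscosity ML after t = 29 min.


ML = ML0 * exp(-k * t)
ML = 62 * exp(-0.032 * 29)
ML = 62 * 0.3953
ML = 24.51 MU

24.51 MU


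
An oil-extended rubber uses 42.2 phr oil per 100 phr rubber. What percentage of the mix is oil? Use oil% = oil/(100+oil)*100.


Oil % = oil / (100 + oil) * 100
= 42.2 / (100 + 42.2) * 100
= 42.2 / 142.2 * 100
= 29.68%

29.68%


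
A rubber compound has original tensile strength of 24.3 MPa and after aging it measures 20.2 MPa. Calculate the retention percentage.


Retention = aged / original * 100
= 20.2 / 24.3 * 100
= 83.1%

83.1%


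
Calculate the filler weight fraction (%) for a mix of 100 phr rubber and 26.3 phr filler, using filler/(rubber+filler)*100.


Filler % = filler / (rubber + filler) * 100
= 26.3 / (100 + 26.3) * 100
= 26.3 / 126.3 * 100
= 20.82%

20.82%


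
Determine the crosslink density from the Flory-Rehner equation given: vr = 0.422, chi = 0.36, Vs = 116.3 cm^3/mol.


ln(1 - vr) = ln(1 - 0.422) = -0.5482
Numerator = -((-0.5482) + 0.422 + 0.36 * 0.422^2) = 0.0621
Denominator = 116.3 * (0.422^(1/3) - 0.422/2) = 62.6943
nu = 0.0621 / 62.6943 = 9.9006e-04 mol/cm^3

9.9006e-04 mol/cm^3


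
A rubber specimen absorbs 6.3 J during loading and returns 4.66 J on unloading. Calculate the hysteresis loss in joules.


Hysteresis loss = loading - unloading
= 6.3 - 4.66
= 1.64 J

1.64 J


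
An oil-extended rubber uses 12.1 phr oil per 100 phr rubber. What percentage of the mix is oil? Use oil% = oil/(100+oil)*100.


Oil % = oil / (100 + oil) * 100
= 12.1 / (100 + 12.1) * 100
= 12.1 / 112.1 * 100
= 10.79%

10.79%


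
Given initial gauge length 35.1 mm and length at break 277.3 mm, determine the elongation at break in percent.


Elongation = (Lf - L0) / L0 * 100
= (277.3 - 35.1) / 35.1 * 100
= 242.2 / 35.1 * 100
= 690.0%

690.0%


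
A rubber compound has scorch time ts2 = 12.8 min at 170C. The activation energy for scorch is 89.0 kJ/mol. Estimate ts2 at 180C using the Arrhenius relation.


Convert temperatures: T1 = 170 + 273.15 = 443.15 K, T2 = 180 + 273.15 = 453.15 K
ts2_new = 12.8 * exp(89000 / 8.314 * (1/453.15 - 1/443.15))
1/T2 - 1/T1 = -4.9797e-05
ts2_new = 7.51 min

7.51 min


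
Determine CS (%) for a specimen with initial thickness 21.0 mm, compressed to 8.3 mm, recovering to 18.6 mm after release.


CS = (t0 - recovered) / (t0 - ts) * 100
= (21.0 - 18.6) / (21.0 - 8.3) * 100
= 2.4 / 12.7 * 100
= 18.9%

18.9%


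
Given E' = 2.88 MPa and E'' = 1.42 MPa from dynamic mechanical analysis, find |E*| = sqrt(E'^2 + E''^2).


|E*| = sqrt(E'^2 + E''^2)
= sqrt(2.88^2 + 1.42^2)
= sqrt(8.2944 + 2.0164)
= 3.211 MPa

3.211 MPa


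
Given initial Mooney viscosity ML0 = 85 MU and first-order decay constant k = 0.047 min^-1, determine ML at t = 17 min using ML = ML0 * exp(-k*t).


ML = ML0 * exp(-k * t)
ML = 85 * exp(-0.047 * 17)
ML = 85 * 0.4498
ML = 38.23 MU

38.23 MU


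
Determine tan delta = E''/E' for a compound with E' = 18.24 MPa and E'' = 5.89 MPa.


tan delta = E'' / E'
= 5.89 / 18.24
= 0.3229

tan delta = 0.3229


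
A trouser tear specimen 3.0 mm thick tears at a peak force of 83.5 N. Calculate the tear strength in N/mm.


Tear strength = force / thickness
= 83.5 / 3.0
= 27.83 N/mm

27.83 N/mm


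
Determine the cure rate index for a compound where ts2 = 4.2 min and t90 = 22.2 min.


CRI = 100 / (t90 - ts2)
= 100 / (22.2 - 4.2)
= 100 / 18.0
= 5.56 min^-1

5.56 min^-1


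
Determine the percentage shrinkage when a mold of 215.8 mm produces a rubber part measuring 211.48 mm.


Shrinkage = (mold - part) / mold * 100
= (215.8 - 211.48) / 215.8 * 100
= 4.32 / 215.8 * 100
= 2.0%

2.0%


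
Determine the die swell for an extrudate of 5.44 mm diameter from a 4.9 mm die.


Die swell ratio = D_extrudate / D_die
= 5.44 / 4.9
= 1.11

Die swell = 1.11


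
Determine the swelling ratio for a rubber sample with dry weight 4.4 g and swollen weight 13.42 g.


Q = W_swollen / W_dry
Q = 13.42 / 4.4
Q = 3.05

Q = 3.05


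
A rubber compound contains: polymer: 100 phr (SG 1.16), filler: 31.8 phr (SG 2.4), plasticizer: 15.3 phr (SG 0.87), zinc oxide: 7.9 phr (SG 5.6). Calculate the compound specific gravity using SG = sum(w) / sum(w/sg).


Sum of weights = 155.0
Volume contributions:
  polymer: 100/1.16 = 86.2069
  filler: 31.8/2.4 = 13.2500
  plasticizer: 15.3/0.87 = 17.5862
  zinc oxide: 7.9/5.6 = 1.4107
Sum of volumes = 118.4538
SG = 155.0 / 118.4538 = 1.309

SG = 1.309


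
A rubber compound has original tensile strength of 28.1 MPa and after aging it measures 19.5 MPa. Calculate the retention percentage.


Retention = aged / original * 100
= 19.5 / 28.1 * 100
= 69.4%

69.4%


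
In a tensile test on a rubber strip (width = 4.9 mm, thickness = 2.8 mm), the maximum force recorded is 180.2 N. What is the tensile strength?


Area = width * thickness = 4.9 * 2.8 = 13.72 mm^2
TS = force / area = 180.2 / 13.72 = 13.13 MPa

13.13 MPa


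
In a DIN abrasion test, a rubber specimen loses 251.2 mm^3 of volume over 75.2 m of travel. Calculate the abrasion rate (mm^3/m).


Rate = volume_loss / distance
= 251.2 / 75.2
= 3.34 mm^3/m

3.34 mm^3/m


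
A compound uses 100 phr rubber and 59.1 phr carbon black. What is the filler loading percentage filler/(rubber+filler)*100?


Filler % = filler / (rubber + filler) * 100
= 59.1 / (100 + 59.1) * 100
= 59.1 / 159.1 * 100
= 37.15%

37.15%


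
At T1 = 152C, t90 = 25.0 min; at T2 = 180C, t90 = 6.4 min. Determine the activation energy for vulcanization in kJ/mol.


T1 = 425.15 K, T2 = 453.15 K
1/T1 - 1/T2 = 1.4534e-04
ln(t1/t2) = ln(25.0/6.4) = 1.3626
Ea = 8.314 * 1.3626 / 1.4534e-04 = 77946.6539 J/mol
Ea = 77.95 kJ/mol

77.95 kJ/mol


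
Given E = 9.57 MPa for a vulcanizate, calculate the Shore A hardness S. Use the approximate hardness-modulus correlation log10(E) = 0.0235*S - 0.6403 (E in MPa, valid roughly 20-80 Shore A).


log10(E) = 0.0235*S - 0.6403  =>  S = (log10(E) + 0.6403) / 0.0235
log10(9.57) = 0.980912
S = (0.980912 + 0.6403) / 0.0235 = 1.621212 / 0.0235
S = 69.0

Shore A = 69.0


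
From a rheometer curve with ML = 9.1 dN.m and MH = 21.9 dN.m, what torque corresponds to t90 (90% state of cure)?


M90 = ML + 0.9 * (MH - ML)
M90 = 9.1 + 0.9 * (21.9 - 9.1)
M90 = 9.1 + 0.9 * 12.8
M90 = 20.62 dN.m

20.62 dN.m


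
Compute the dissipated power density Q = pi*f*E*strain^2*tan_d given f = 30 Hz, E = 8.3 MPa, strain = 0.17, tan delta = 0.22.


Q = pi * f * E * strain^2 * tan_d
= pi * 30 * 8.3 * 0.17^2 * 0.22
= pi * 30 * 8.3 * 0.0289 * 0.22
= 4.9736

Q = 4.9736


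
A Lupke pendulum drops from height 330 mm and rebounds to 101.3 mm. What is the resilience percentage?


Resilience = h_rebound / h_drop * 100
= 101.3 / 330 * 100
= 30.7%

30.7%


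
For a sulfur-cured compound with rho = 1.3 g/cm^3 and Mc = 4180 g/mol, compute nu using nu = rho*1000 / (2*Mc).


nu = rho * 1000 / (2 * Mc)
nu = 1.3 * 1000 / (2 * 4180)
nu = 1300.0 / 8360
nu = 0.1555 mol/L

0.1555 mol/L


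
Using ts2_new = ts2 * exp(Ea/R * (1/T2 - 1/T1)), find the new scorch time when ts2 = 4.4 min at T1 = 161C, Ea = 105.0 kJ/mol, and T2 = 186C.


Convert temperatures: T1 = 161 + 273.15 = 434.15 K, T2 = 186 + 273.15 = 459.15 K
ts2_new = 4.4 * exp(105000 / 8.314 * (1/459.15 - 1/434.15))
1/T2 - 1/T1 = -1.2541e-04
ts2_new = 0.9 min

0.9 min


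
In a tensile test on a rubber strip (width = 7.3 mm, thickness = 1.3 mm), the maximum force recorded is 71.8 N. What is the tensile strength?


Area = width * thickness = 7.3 * 1.3 = 9.49 mm^2
TS = force / area = 71.8 / 9.49 = 7.57 MPa

7.57 MPa


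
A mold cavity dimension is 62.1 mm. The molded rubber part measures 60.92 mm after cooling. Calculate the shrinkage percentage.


Shrinkage = (mold - part) / mold * 100
= (62.1 - 60.92) / 62.1 * 100
= 1.18 / 62.1 * 100
= 1.9%

1.9%


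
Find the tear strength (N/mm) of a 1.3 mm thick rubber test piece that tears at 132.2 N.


Tear strength = force / thickness
= 132.2 / 1.3
= 101.69 N/mm

101.69 N/mm


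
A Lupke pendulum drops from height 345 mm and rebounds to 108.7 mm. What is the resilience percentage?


Resilience = h_rebound / h_drop * 100
= 108.7 / 345 * 100
= 31.5%

31.5%


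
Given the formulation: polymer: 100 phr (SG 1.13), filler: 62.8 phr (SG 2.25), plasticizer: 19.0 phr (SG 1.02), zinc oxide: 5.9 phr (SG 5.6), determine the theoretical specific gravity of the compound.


Sum of weights = 187.7
Volume contributions:
  polymer: 100/1.13 = 88.4956
  filler: 62.8/2.25 = 27.9111
  plasticizer: 19.0/1.02 = 18.6275
  zinc oxide: 5.9/5.6 = 1.0536
Sum of volumes = 136.0877
SG = 187.7 / 136.0877 = 1.379

SG = 1.379


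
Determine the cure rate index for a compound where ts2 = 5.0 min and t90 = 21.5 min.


CRI = 100 / (t90 - ts2)
= 100 / (21.5 - 5.0)
= 100 / 16.5
= 6.06 min^-1

6.06 min^-1


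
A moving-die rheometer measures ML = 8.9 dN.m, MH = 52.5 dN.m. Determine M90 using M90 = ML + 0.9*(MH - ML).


M90 = ML + 0.9 * (MH - ML)
M90 = 8.9 + 0.9 * (52.5 - 8.9)
M90 = 8.9 + 0.9 * 43.6
M90 = 48.14 dN.m

48.14 dN.m


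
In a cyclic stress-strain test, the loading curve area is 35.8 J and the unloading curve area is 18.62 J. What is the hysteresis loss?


Hysteresis loss = loading - unloading
= 35.8 - 18.62
= 17.18 J

17.18 J


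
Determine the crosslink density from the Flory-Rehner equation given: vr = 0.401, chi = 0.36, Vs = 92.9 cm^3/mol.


ln(1 - vr) = ln(1 - 0.401) = -0.5125
Numerator = -((-0.5125) + 0.401 + 0.36 * 0.401^2) = 0.0536
Denominator = 92.9 * (0.401^(1/3) - 0.401/2) = 49.8798
nu = 0.0536 / 49.8798 = 0.0011 mol/cm^3

0.0011 mol/cm^3


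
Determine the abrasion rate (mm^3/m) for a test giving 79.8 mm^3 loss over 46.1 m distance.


Rate = volume_loss / distance
= 79.8 / 46.1
= 1.731 mm^3/m

1.731 mm^3/m


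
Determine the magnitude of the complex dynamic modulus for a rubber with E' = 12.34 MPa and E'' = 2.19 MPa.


|E*| = sqrt(E'^2 + E''^2)
= sqrt(12.34^2 + 2.19^2)
= sqrt(152.2756 + 4.7961)
= 12.533 MPa

12.533 MPa


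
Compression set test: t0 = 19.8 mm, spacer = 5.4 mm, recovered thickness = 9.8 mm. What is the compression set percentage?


CS = (t0 - recovered) / (t0 - ts) * 100
= (19.8 - 9.8) / (19.8 - 5.4) * 100
= 10.0 / 14.4 * 100
= 69.4%

69.4%


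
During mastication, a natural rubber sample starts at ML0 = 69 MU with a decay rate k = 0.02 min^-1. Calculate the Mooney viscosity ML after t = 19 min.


ML = ML0 * exp(-k * t)
ML = 69 * exp(-0.02 * 19)
ML = 69 * 0.6839
ML = 47.19 MU

47.19 MU


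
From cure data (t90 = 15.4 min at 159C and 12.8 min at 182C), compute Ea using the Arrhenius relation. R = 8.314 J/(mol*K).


T1 = 432.15 K, T2 = 455.15 K
1/T1 - 1/T2 = 1.1693e-04
ln(t1/t2) = ln(15.4/12.8) = 0.1849
Ea = 8.314 * 0.1849 / 1.1693e-04 = 13148.0282 J/mol
Ea = 13.15 kJ/mol

13.15 kJ/mol


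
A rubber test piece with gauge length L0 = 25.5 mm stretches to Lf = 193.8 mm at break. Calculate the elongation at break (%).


Elongation = (Lf - L0) / L0 * 100
= (193.8 - 25.5) / 25.5 * 100
= 168.3 / 25.5 * 100
= 660.0%

660.0%


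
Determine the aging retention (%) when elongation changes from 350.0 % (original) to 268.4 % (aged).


Retention = aged / original * 100
= 268.4 / 350.0 * 100
= 76.7%

76.7%


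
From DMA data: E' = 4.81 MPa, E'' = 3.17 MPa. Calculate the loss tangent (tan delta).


tan delta = E'' / E'
= 3.17 / 4.81
= 0.659

tan delta = 0.659


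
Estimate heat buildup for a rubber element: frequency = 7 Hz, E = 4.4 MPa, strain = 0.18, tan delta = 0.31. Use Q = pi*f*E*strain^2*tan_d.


Q = pi * f * E * strain^2 * tan_d
= pi * 7 * 4.4 * 0.18^2 * 0.31
= pi * 7 * 4.4 * 0.0324 * 0.31
= 0.9719

Q = 0.9719


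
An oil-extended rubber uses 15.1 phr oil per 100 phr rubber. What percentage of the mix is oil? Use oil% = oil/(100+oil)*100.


Oil % = oil / (100 + oil) * 100
= 15.1 / (100 + 15.1) * 100
= 15.1 / 115.1 * 100
= 13.12%

13.12%


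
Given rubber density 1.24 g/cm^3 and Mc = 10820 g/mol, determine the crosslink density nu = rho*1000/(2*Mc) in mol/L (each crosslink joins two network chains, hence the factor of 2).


nu = rho * 1000 / (2 * Mc)
nu = 1.24 * 1000 / (2 * 10820)
nu = 1240.0 / 21640
nu = 0.0573 mol/L

0.0573 mol/L


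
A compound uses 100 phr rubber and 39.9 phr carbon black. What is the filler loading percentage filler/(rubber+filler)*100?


Filler % = filler / (rubber + filler) * 100
= 39.9 / (100 + 39.9) * 100
= 39.9 / 139.9 * 100
= 28.52%

28.52%


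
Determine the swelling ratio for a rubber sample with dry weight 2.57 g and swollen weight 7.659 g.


Q = W_swollen / W_dry
Q = 7.659 / 2.57
Q = 2.98

Q = 2.98


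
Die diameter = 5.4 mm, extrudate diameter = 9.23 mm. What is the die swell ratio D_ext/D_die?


Die swell ratio = D_extrudate / D_die
= 9.23 / 5.4
= 1.709

Die swell = 1.709


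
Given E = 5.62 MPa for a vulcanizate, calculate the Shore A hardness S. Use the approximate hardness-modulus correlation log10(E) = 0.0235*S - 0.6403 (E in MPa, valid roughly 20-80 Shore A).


log10(E) = 0.0235*S - 0.6403  =>  S = (log10(E) + 0.6403) / 0.0235
log10(5.62) = 0.749736
S = (0.749736 + 0.6403) / 0.0235 = 1.390036 / 0.0235
S = 59.2

Shore A = 59.2


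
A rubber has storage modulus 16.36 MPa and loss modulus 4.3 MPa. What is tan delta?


tan delta = E'' / E'
= 4.3 / 16.36
= 0.2628

tan delta = 0.2628


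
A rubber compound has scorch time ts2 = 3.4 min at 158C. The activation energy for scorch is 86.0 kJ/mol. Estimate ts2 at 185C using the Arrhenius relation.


Convert temperatures: T1 = 158 + 273.15 = 431.15 K, T2 = 185 + 273.15 = 458.15 K
ts2_new = 3.4 * exp(86000 / 8.314 * (1/458.15 - 1/431.15))
1/T2 - 1/T1 = -1.3669e-04
ts2_new = 0.83 min

0.83 min


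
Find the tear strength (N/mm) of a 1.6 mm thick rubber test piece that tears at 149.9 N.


Tear strength = force / thickness
= 149.9 / 1.6
= 93.69 N/mm

93.69 N/mm


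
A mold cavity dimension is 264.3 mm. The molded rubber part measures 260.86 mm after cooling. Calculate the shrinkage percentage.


Shrinkage = (mold - part) / mold * 100
= (264.3 - 260.86) / 264.3 * 100
= 3.44 / 264.3 * 100
= 1.3%

1.3%


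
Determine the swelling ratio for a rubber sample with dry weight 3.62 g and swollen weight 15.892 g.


Q = W_swollen / W_dry
Q = 15.892 / 3.62
Q = 4.39

Q = 4.39


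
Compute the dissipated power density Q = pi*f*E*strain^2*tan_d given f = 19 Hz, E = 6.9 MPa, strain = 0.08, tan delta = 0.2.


Q = pi * f * E * strain^2 * tan_d
= pi * 19 * 6.9 * 0.08^2 * 0.2
= pi * 19 * 6.9 * 0.0064 * 0.2
= 0.5272

Q = 0.5272


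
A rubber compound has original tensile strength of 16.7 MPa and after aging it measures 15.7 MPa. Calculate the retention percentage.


Retention = aged / original * 100
= 15.7 / 16.7 * 100
= 94.0%

94.0%


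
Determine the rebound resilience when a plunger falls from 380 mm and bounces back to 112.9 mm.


Resilience = h_rebound / h_drop * 100
= 112.9 / 380 * 100
= 29.7%

29.7%


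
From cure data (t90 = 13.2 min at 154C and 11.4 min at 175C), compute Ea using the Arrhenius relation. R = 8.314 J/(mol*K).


T1 = 427.15 K, T2 = 448.15 K
1/T1 - 1/T2 = 1.0970e-04
ln(t1/t2) = ln(13.2/11.4) = 0.1466
Ea = 8.314 * 0.1466 / 1.0970e-04 = 11110.6329 J/mol
Ea = 11.11 kJ/mol

11.11 kJ/mol


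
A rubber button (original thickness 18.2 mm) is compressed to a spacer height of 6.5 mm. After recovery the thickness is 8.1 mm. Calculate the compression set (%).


CS = (t0 - recovered) / (t0 - ts) * 100
= (18.2 - 8.1) / (18.2 - 6.5) * 100
= 10.1 / 11.7 * 100
= 86.3%

86.3%


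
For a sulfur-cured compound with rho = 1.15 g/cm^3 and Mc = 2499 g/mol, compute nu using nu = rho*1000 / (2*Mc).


nu = rho * 1000 / (2 * Mc)
nu = 1.15 * 1000 / (2 * 2499)
nu = 1150.0 / 4998
nu = 0.2301 mol/L

0.2301 mol/L


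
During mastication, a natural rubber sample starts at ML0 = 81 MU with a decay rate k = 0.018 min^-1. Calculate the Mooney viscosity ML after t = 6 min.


ML = ML0 * exp(-k * t)
ML = 81 * exp(-0.018 * 6)
ML = 81 * 0.8976
ML = 72.71 MU

72.71 MU


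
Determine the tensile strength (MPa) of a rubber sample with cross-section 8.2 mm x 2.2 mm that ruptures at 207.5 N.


Area = width * thickness = 8.2 * 2.2 = 18.04 mm^2
TS = force / area = 207.5 / 18.04 = 11.5 MPa

11.5 MPa


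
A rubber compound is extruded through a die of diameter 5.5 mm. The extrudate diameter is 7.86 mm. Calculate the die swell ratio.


Die swell ratio = D_extrudate / D_die
= 7.86 / 5.5
= 1.429

Die swell = 1.429


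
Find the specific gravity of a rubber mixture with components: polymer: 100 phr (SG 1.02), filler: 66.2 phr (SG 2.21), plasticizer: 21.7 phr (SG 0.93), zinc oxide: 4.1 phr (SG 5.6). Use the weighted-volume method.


Sum of weights = 192.0
Volume contributions:
  polymer: 100/1.02 = 98.0392
  filler: 66.2/2.21 = 29.9548
  plasticizer: 21.7/0.93 = 23.3333
  zinc oxide: 4.1/5.6 = 0.7321
Sum of volumes = 152.0594
SG = 192.0 / 152.0594 = 1.263

SG = 1.263


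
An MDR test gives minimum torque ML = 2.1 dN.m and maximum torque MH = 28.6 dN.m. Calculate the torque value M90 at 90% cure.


M90 = ML + 0.9 * (MH - ML)
M90 = 2.1 + 0.9 * (28.6 - 2.1)
M90 = 2.1 + 0.9 * 26.5
M90 = 25.95 dN.m

25.95 dN.m


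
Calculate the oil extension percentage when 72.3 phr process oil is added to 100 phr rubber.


Oil % = oil / (100 + oil) * 100
= 72.3 / (100 + 72.3) * 100
= 72.3 / 172.3 * 100
= 41.96%

41.96%


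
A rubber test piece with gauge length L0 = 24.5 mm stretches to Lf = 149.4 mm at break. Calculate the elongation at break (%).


Elongation = (Lf - L0) / L0 * 100
= (149.4 - 24.5) / 24.5 * 100
= 124.9 / 24.5 * 100
= 509.8%

509.8%


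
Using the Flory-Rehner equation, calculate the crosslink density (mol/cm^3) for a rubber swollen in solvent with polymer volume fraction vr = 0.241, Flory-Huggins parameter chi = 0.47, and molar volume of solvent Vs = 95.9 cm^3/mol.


ln(1 - vr) = ln(1 - 0.241) = -0.2758
Numerator = -((-0.2758) + 0.241 + 0.47 * 0.241^2) = 0.0075
Denominator = 95.9 * (0.241^(1/3) - 0.241/2) = 48.1234
nu = 0.0075 / 48.1234 = 1.5492e-04 mol/cm^3

1.5492e-04 mol/cm^3


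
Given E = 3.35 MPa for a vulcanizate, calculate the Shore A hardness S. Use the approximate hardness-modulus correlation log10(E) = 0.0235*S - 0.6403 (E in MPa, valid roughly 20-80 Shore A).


log10(E) = 0.0235*S - 0.6403  =>  S = (log10(E) + 0.6403) / 0.0235
log10(3.35) = 0.525045
S = (0.525045 + 0.6403) / 0.0235 = 1.165345 / 0.0235
S = 49.6

Shore A = 49.6


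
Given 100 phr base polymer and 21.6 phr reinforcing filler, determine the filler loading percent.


Filler % = filler / (rubber + filler) * 100
= 21.6 / (100 + 21.6) * 100
= 21.6 / 121.6 * 100
= 17.76%

17.76%


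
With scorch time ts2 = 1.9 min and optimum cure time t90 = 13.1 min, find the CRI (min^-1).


CRI = 100 / (t90 - ts2)
= 100 / (13.1 - 1.9)
= 100 / 11.2
= 8.93 min^-1

8.93 min^-1


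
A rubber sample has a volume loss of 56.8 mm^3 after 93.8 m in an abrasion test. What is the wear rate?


Rate = volume_loss / distance
= 56.8 / 93.8
= 0.606 mm^3/m

0.606 mm^3/m


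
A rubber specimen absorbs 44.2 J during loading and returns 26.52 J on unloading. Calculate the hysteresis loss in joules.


Hysteresis loss = loading - unloading
= 44.2 - 26.52
= 17.68 J

17.68 J


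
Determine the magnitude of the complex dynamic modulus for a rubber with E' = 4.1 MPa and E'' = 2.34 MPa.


|E*| = sqrt(E'^2 + E''^2)
= sqrt(4.1^2 + 2.34^2)
= sqrt(16.8100 + 5.4756)
= 4.721 MPa

4.721 MPa


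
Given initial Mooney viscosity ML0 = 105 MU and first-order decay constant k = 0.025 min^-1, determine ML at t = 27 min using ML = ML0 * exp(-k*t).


ML = ML0 * exp(-k * t)
ML = 105 * exp(-0.025 * 27)
ML = 105 * 0.5092
ML = 53.46 MU

53.46 MU


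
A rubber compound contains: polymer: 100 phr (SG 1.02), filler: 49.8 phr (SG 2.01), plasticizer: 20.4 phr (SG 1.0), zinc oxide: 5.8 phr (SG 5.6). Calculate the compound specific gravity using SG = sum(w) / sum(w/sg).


Sum of weights = 176.0
Volume contributions:
  polymer: 100/1.02 = 98.0392
  filler: 49.8/2.01 = 24.7761
  plasticizer: 20.4/1.0 = 20.4000
  zinc oxide: 5.8/5.6 = 1.0357
Sum of volumes = 144.2510
SG = 176.0 / 144.2510 = 1.22

SG = 1.22


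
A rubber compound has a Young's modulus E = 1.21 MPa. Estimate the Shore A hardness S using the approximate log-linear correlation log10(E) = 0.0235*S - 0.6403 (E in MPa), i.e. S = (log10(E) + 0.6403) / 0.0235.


log10(E) = 0.0235*S - 0.6403  =>  S = (log10(E) + 0.6403) / 0.0235
log10(1.21) = 0.082785
S = (0.082785 + 0.6403) / 0.0235 = 0.723085 / 0.0235
S = 30.8

Shore A = 30.8


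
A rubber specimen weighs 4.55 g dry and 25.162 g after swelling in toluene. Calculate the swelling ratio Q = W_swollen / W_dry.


Q = W_swollen / W_dry
Q = 25.162 / 4.55
Q = 5.53

Q = 5.53


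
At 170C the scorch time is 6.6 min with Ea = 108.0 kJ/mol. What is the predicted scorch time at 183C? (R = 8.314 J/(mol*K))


Convert temperatures: T1 = 170 + 273.15 = 443.15 K, T2 = 183 + 273.15 = 456.15 K
ts2_new = 6.6 * exp(108000 / 8.314 * (1/456.15 - 1/443.15))
1/T2 - 1/T1 = -6.4311e-05
ts2_new = 2.86 min

2.86 min


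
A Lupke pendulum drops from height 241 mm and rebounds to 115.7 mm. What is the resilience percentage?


Resilience = h_rebound / h_drop * 100
= 115.7 / 241 * 100
= 48.0%

48.0%


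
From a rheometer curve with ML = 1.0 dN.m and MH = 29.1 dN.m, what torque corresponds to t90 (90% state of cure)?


M90 = ML + 0.9 * (MH - ML)
M90 = 1.0 + 0.9 * (29.1 - 1.0)
M90 = 1.0 + 0.9 * 28.1
M90 = 26.29 dN.m

26.29 dN.m


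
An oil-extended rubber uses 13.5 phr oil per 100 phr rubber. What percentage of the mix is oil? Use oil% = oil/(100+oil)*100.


Oil % = oil / (100 + oil) * 100
= 13.5 / (100 + 13.5) * 100
= 13.5 / 113.5 * 100
= 11.89%

11.89%


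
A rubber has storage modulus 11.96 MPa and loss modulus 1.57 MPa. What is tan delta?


tan delta = E'' / E'
= 1.57 / 11.96
= 0.1313

tan delta = 0.1313


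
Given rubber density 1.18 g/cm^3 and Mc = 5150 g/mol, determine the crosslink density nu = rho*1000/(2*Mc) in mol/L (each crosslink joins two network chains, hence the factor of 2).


nu = rho * 1000 / (2 * Mc)
nu = 1.18 * 1000 / (2 * 5150)
nu = 1180.0 / 10300
nu = 0.1146 mol/L

0.1146 mol/L


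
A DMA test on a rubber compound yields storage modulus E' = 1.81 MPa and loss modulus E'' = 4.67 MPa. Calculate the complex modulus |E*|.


|E*| = sqrt(E'^2 + E''^2)
= sqrt(1.81^2 + 4.67^2)
= sqrt(3.2761 + 21.8089)
= 5.008 MPa

5.008 MPa


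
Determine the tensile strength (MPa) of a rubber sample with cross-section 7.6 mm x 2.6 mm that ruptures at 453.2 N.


Area = width * thickness = 7.6 * 2.6 = 19.76 mm^2
TS = force / area = 453.2 / 19.76 = 22.94 MPa

22.94 MPa


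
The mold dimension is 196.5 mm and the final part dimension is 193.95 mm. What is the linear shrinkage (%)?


Shrinkage = (mold - part) / mold * 100
= (196.5 - 193.95) / 196.5 * 100
= 2.55 / 196.5 * 100
= 1.3%

1.3%


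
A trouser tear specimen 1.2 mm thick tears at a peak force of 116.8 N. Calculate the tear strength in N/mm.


Tear strength = force / thickness
= 116.8 / 1.2
= 97.33 N/mm

97.33 N/mm


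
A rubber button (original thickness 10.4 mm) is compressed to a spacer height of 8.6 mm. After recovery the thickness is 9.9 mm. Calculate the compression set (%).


CS = (t0 - recovered) / (t0 - ts) * 100
= (10.4 - 9.9) / (10.4 - 8.6) * 100
= 0.5 / 1.8 * 100
= 27.8%

27.8%


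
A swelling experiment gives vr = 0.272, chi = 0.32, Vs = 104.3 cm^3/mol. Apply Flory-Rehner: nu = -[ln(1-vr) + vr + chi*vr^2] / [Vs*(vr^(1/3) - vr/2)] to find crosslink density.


ln(1 - vr) = ln(1 - 0.272) = -0.3175
Numerator = -((-0.3175) + 0.272 + 0.32 * 0.272^2) = 0.0218
Denominator = 104.3 * (0.272^(1/3) - 0.272/2) = 53.3935
nu = 0.0218 / 53.3935 = 4.0790e-04 mol/cm^3

4.0790e-04 mol/cm^3


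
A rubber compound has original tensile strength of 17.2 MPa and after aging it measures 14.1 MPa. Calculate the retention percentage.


Retention = aged / original * 100
= 14.1 / 17.2 * 100
= 82.0%

82.0%


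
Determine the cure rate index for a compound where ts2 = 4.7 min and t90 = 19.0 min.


CRI = 100 / (t90 - ts2)
= 100 / (19.0 - 4.7)
= 100 / 14.3
= 6.99 min^-1

6.99 min^-1


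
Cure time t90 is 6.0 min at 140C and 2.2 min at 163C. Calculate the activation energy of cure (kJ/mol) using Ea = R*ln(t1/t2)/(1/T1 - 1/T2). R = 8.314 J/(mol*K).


T1 = 413.15 K, T2 = 436.15 K
1/T1 - 1/T2 = 1.2764e-04
ln(t1/t2) = ln(6.0/2.2) = 1.0033
Ea = 8.314 * 1.0033 / 1.2764e-04 = 65351.7984 J/mol
Ea = 65.35 kJ/mol

65.35 kJ/mol


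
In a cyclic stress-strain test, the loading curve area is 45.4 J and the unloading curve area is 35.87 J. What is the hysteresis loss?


Hysteresis loss = loading - unloading
= 45.4 - 35.87
= 9.53 J

9.53 J


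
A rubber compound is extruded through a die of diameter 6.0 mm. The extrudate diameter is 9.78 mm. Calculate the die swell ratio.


Die swell ratio = D_extrudate / D_die
= 9.78 / 6.0
= 1.63

Die swell = 1.63


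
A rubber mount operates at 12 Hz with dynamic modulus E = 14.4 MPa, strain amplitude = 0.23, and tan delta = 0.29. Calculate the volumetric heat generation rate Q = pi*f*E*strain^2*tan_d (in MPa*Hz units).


Q = pi * f * E * strain^2 * tan_d
= pi * 12 * 14.4 * 0.23^2 * 0.29
= pi * 12 * 14.4 * 0.0529 * 0.29
= 8.3281

Q = 8.3281


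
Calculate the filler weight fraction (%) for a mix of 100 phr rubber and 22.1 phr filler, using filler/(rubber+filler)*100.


Filler % = filler / (rubber + filler) * 100
= 22.1 / (100 + 22.1) * 100
= 22.1 / 122.1 * 100
= 18.1%

18.1%


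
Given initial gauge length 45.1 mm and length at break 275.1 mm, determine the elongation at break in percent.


Elongation = (Lf - L0) / L0 * 100
= (275.1 - 45.1) / 45.1 * 100
= 230.0 / 45.1 * 100
= 510.0%

510.0%


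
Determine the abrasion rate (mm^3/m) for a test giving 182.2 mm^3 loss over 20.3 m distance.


Rate = volume_loss / distance
= 182.2 / 20.3
= 8.975 mm^3/m

8.975 mm^3/m


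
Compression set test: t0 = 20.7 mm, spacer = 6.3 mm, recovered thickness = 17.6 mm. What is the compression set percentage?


CS = (t0 - recovered) / (t0 - ts) * 100
= (20.7 - 17.6) / (20.7 - 6.3) * 100
= 3.1 / 14.4 * 100
= 21.5%

21.5%


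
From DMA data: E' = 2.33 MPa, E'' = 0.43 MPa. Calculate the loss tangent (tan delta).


tan delta = E'' / E'
= 0.43 / 2.33
= 0.1845

tan delta = 0.1845


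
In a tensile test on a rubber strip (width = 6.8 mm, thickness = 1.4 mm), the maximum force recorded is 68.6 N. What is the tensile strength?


Area = width * thickness = 6.8 * 1.4 = 9.52 mm^2
TS = force / area = 68.6 / 9.52 = 7.21 MPa

7.21 MPa


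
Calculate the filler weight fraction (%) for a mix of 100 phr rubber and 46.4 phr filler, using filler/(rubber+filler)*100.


Filler % = filler / (rubber + filler) * 100
= 46.4 / (100 + 46.4) * 100
= 46.4 / 146.4 * 100
= 31.69%

31.69%


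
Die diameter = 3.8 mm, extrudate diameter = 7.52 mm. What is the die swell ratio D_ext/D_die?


Die swell ratio = D_extrudate / D_die
= 7.52 / 3.8
= 1.979

Die swell = 1.979


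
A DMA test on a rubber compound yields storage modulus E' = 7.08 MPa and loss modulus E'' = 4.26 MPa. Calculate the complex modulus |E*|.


|E*| = sqrt(E'^2 + E''^2)
= sqrt(7.08^2 + 4.26^2)
= sqrt(50.1264 + 18.1476)
= 8.263 MPa

8.263 MPa


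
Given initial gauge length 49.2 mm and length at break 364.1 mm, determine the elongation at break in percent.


Elongation = (Lf - L0) / L0 * 100
= (364.1 - 49.2) / 49.2 * 100
= 314.9 / 49.2 * 100
= 640.0%

640.0%


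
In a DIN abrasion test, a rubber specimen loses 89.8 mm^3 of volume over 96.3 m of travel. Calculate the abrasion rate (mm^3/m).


Rate = volume_loss / distance
= 89.8 / 96.3
= 0.933 mm^3/m

0.933 mm^3/m


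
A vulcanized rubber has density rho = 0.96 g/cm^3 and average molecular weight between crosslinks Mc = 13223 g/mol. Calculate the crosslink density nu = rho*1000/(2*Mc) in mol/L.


nu = rho * 1000 / (2 * Mc)
nu = 0.96 * 1000 / (2 * 13223)
nu = 960.0 / 26446
nu = 0.0363 mol/L

0.0363 mol/L


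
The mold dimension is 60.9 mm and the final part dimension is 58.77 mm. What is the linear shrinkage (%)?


Shrinkage = (mold - part) / mold * 100
= (60.9 - 58.77) / 60.9 * 100
= 2.13 / 60.9 * 100
= 3.5%

3.5%


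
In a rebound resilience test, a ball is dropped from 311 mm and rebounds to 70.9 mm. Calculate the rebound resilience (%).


Resilience = h_rebound / h_drop * 100
= 70.9 / 311 * 100
= 22.8%

22.8%


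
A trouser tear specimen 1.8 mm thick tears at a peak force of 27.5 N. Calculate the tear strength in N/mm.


Tear strength = force / thickness
= 27.5 / 1.8
= 15.28 N/mm

15.28 N/mm


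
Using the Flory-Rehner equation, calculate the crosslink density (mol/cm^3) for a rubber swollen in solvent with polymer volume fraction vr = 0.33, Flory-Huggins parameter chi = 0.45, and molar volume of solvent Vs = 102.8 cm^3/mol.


ln(1 - vr) = ln(1 - 0.33) = -0.4005
Numerator = -((-0.4005) + 0.33 + 0.45 * 0.33^2) = 0.0215
Denominator = 102.8 * (0.33^(1/3) - 0.33/2) = 54.0772
nu = 0.0215 / 54.0772 = 3.9707e-04 mol/cm^3

3.9707e-04 mol/cm^3


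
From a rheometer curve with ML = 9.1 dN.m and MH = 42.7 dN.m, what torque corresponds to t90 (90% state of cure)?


M90 = ML + 0.9 * (MH - ML)
M90 = 9.1 + 0.9 * (42.7 - 9.1)
M90 = 9.1 + 0.9 * 33.6
M90 = 39.34 dN.m

39.34 dN.m


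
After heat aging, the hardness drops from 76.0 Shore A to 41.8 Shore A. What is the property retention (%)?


Retention = aged / original * 100
= 41.8 / 76.0 * 100
= 55.0%

55.0%
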